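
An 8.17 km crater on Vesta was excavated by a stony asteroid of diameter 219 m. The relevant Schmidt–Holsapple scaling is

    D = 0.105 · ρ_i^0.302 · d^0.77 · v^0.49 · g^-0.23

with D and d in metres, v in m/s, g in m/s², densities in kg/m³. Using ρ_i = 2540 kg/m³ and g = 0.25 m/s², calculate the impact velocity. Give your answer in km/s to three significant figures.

Rearranging for v: v = [D / (0.105 · 2540^0.302 · 219^0.77 · 0.25^-0.23)]^(1/0.49).
D = 8170 m.
2540^0.302 = 10.67
219^0.77 = 63.41
0.25^-0.23 = 1.376
Denominator = 0.105 × 10.67 × 63.41 × 1.376 = 97.75
D / 97.75 = 8170 / 97.75 = 83.58
v = 83.58^(1/0.49) = 83.58^2.0408 = 8368 m/s

v ≈ 8.37 km/s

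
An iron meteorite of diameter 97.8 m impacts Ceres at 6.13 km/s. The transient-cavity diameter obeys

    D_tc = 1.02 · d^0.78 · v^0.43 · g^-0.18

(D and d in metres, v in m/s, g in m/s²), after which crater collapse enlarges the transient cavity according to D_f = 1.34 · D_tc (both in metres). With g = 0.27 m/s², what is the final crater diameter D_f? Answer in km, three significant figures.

D_f ≈ 2.63 km

v = 6130 m/s.
d^0.78 = 97.8^0.78 = 35.68
v^0.43 = 6130^0.43 = 42.52
g^-0.18 = 0.27^-0.18 = 1.266
D_tc = 1.02 × 35.68 × 42.52 × 1.266 = 1959 m
D_f = 1.34 × 1959 = 2625 m
     = 2.625 km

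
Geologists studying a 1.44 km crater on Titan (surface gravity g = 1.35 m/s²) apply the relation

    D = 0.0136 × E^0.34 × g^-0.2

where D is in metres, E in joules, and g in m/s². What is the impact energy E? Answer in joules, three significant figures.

Rearranging: E = [D / (0.0136 · g^-0.2)]^(1/0.34).
D = 1440 m.
g^-0.2 = 1.35^-0.2 = 0.9417
D / (0.0136 × 0.9417) = 1440 / (0.01281) = 1.124 × 10^5
E = (1.124 × 10^5)^2.9412 = 7.167 × 10^14 J

E ≈ 7.17 × 10^14 J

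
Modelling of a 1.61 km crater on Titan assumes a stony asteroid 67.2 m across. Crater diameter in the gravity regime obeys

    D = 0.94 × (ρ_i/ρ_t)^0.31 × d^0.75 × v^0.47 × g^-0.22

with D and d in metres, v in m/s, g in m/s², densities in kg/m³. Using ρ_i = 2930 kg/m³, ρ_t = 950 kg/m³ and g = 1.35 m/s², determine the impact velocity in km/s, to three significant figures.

v ≈ 5.04 km/s

Rearranging for v: v = [D / (0.94 · (2930/950)^0.31 · 67.2^0.75 · 1.35^-0.22)]^(1/0.47).
D = 1610 m.
(2930/950)^0.31 = 1.418
67.2^0.75 = 23.47
1.35^-0.22 = 0.9361
Denominator = 0.94 × 1.418 × 23.47 × 0.9361 = 29.28
D / 29.28 = 1610 / 29.28 = 54.99
v = 54.99^(1/0.47) = 54.99^2.1277 = 5044 m/s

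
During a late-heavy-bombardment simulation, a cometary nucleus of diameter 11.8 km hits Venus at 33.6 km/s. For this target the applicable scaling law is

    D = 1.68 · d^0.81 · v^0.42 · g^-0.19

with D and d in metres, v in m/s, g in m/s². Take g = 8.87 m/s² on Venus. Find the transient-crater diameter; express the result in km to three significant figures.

In SI units: d = 11800 m, v = 33600 m/s.
d^0.81 = 11800^0.81 = 1987
v^0.42 = 33600^0.42 = 79.63
g^-0.19 = 8.87^-0.19 = 0.6605
D = 1.68 × 1987 × 79.63 × 0.6605 = 1.756 × 10^5 m
   = 175.6 km

D ≈ 176 km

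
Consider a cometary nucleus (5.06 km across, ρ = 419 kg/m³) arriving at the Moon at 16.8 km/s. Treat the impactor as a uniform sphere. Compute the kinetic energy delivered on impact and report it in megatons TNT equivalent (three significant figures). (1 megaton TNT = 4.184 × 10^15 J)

E ≈ 9.59 × 10^5 Mt TNT

d = 5060 m; v = 16800 m/s.
Mass m = (π/6) ρ d³ = (π/6) × 419 × (5060)³ = 2.842 × 10^13 kg
E = ½ m v² = 0.5 × 2.842 × 10^13 × (16800)² = 4.011 × 10^21 J
   = 4.011 × 10^21 / 4.184×10^15 = 9.587 × 10^5 Mt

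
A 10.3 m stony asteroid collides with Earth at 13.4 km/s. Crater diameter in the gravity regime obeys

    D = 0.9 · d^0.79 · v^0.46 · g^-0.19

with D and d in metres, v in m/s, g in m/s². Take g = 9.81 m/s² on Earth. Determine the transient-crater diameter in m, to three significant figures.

D ≈ 291 m

In SI units: v = 13400 m/s.
d^0.79 = 10.3^0.79 = 6.312
v^0.46 = 13400^0.46 = 79.15
g^-0.19 = 9.81^-0.19 = 0.6480
D = 0.9 × 6.312 × 79.15 × 0.6480 = 291.4 m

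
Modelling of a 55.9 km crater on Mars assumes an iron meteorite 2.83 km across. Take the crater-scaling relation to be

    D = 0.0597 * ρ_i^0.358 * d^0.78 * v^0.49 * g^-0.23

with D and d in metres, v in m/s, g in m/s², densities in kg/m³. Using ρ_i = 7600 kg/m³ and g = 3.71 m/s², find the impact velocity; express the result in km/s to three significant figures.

Rearranging for v: v = [D / (0.0597 · 7600^0.358 · 2830^0.78 · 3.71^-0.23)]^(1/0.49).
D = 55900 m.
7600^0.358 = 24.51
2830^0.78 = 492.5
3.71^-0.23 = 0.7397
Denominator = 0.0597 × 24.51 × 492.5 × 0.7397 = 533.1
D / 533.1 = 55900 / 533.1 = 104.9
v = 104.9^(1/0.49) = 104.9^2.0408 = 13305 m/s

v ≈ 13.3 km/s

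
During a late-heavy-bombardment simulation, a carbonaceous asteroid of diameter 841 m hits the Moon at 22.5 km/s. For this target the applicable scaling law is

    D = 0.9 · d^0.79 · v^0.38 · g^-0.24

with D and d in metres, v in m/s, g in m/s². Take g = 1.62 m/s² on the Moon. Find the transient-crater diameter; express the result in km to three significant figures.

In SI units: v = 22500 m/s.
d^0.79 = 841^0.79 = 204.5
v^0.38 = 22500^0.38 = 45.06
g^-0.24 = 1.62^-0.24 = 0.8907
D = 0.9 × 204.5 × 45.06 × 0.8907 = 7387 m
   = 7.387 km

D ≈ 7.39 km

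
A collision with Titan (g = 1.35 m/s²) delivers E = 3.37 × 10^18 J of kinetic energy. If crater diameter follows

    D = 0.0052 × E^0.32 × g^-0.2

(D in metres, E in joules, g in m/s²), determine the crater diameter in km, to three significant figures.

D ≈ 4.16 km

E^0.32 = (3.37 × 10^18)^0.32 = 8.489 × 10^5
g^-0.2 = 1.35^-0.2 = 0.9417
D = 0.0052 × 8.489 × 10^5 × 0.9417 = 4157 m
   = 4.157 km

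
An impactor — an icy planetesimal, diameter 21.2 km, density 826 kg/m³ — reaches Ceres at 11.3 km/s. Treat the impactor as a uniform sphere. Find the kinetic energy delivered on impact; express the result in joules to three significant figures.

d = 21200 m; v = 11300 m/s.
Mass m = (π/6) ρ d³ = (π/6) × 826 × (21200)³ = 4.121 × 10^15 kg
E = ½ m v² = 0.5 × 4.121 × 10^15 × (11300)² = 2.631 × 10^23 J

E ≈ 2.63 × 10^23 J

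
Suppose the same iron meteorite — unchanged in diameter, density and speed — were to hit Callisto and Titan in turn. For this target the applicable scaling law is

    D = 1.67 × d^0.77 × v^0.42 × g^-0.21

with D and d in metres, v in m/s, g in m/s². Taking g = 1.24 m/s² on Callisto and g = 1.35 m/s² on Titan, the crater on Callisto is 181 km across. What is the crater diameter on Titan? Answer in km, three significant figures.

All impactor-dependent factors cancel in the ratio, leaving D_Titan/D_Callisto = (g_Titan/g_Callisto)^-0.21.
(1.35/1.24)^-0.21 = 1.089^-0.21 = 0.9823
D_Titan = 0.9823 × 181 km = 178 km

D ≈ 178 km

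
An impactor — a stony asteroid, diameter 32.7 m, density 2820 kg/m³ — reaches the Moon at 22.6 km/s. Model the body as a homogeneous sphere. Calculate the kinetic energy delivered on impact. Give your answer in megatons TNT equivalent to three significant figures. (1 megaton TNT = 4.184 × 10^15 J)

E ≈ 3.15 Mt TNT

v = 22600 m/s.
Mass m = (π/6) ρ d³ = (π/6) × 2820 × (32.7)³ = 5.163 × 10^7 kg
E = ½ m v² = 0.5 × 5.163 × 10^7 × (22600)² = 1.319 × 10^16 J
   = 1.319 × 10^16 / 4.184×10^15 = 3.152 Mt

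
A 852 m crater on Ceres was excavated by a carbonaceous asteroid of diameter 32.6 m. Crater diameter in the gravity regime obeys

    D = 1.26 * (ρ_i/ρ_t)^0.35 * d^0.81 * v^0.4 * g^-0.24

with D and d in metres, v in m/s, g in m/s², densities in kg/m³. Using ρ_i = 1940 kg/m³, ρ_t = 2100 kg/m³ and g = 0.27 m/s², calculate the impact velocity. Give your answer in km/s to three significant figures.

v ≈ 5.01 km/s

Rearranging for v: v = [D / (1.26 · (1940/2100)^0.35 · 32.6^0.81 · 0.27^-0.24)]^(1/0.4).
(1940/2100)^0.35 = 0.9726
32.6^0.81 = 16.82
0.27^-0.24 = 1.369
Denominator = 1.26 × 0.9726 × 16.82 × 1.369 = 28.22
D / 28.22 = 852 / 28.22 = 30.19
v = 30.19^(1/0.4) = 30.19^2.5 = 5008 m/s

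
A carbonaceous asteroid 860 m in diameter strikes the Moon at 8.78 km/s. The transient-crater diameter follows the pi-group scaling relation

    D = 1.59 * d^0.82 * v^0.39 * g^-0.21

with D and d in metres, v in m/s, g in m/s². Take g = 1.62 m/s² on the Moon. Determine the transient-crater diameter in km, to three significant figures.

In SI units: v = 8780 m/s.
d^0.82 = 860^0.82 = 254.9
v^0.39 = 8780^0.39 = 34.51
g^-0.21 = 1.62^-0.21 = 0.9037
D = 1.59 × 254.9 × 34.51 × 0.9037 = 12640 m
   = 12.64 km

D ≈ 12.6 km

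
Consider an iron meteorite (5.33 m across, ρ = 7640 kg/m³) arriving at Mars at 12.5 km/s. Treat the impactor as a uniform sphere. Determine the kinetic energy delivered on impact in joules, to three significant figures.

v = 12500 m/s.
Mass m = (π/6) ρ d³ = (π/6) × 7640 × (5.33)³ = 6.057 × 10^5 kg
E = ½ m v² = 0.5 × 6.057 × 10^5 × (12500)² = 4.732 × 10^13 J

E ≈ 4.73 × 10^13 J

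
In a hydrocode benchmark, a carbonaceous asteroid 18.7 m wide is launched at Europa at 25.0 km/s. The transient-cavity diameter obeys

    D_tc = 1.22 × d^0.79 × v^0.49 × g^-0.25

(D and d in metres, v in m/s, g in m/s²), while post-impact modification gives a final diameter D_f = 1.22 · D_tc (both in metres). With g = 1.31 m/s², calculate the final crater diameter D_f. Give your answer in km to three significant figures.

D_f ≈ 2.01 km

v = 25000 m/s.
d^0.79 = 18.7^0.79 = 10.11
v^0.49 = 25000^0.49 = 142.9
g^-0.25 = 1.31^-0.25 = 0.9347
D_tc = 1.22 × 10.11 × 142.9 × 0.9347 = 1647 m
D_f = 1.22 × 1647 = 2009 m
     = 2.009 km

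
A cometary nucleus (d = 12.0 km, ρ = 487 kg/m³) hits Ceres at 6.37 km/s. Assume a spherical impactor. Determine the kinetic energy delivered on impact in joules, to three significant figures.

d = 12000 m; v = 6370 m/s.
Mass m = (π/6) ρ d³ = (π/6) × 487 × (12000)³ = 4.406 × 10^14 kg
E = ½ m v² = 0.5 × 4.406 × 10^14 × (6370)² = 8.939 × 10^21 J

E ≈ 8.94 × 10^21 J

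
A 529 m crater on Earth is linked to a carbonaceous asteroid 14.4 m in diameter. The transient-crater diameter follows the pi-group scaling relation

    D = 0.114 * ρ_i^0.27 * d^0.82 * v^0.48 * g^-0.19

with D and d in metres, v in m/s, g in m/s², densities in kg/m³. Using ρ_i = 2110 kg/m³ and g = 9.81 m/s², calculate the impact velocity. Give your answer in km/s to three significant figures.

v ≈ 15.2 km/s

Rearranging for v: v = [D / (0.114 · 2110^0.27 · 14.4^0.82 · 9.81^-0.19)]^(1/0.48).
2110^0.27 = 7.899
14.4^0.82 = 8.910
9.81^-0.19 = 0.6480
Denominator = 0.114 × 7.899 × 8.910 × 0.6480 = 5.199
D / 5.199 = 529 / 5.199 = 101.8
v = 101.8^(1/0.48) = 101.8^2.0833 = 15231 m/s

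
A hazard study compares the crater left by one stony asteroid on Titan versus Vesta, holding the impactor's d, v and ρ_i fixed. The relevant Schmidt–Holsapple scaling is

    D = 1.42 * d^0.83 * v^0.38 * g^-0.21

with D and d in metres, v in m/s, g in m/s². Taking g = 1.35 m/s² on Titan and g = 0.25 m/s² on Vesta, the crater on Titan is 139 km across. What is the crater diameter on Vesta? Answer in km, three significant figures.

All impactor-dependent factors cancel in the ratio, leaving D_Vesta/D_Titan = (g_Vesta/g_Titan)^-0.21.
(0.25/1.35)^-0.21 = 0.1852^-0.21 = 1.425
D_Vesta = 1.425 × 139 km = 198 km

D ≈ 198 km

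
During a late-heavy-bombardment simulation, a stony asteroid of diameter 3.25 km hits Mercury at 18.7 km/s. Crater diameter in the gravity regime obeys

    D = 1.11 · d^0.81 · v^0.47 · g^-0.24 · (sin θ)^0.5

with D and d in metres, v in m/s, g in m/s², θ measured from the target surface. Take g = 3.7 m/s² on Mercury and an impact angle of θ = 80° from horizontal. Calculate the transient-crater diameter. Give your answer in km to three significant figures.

In SI units: d = 3250 m, v = 18700 m/s.
d^0.81 = 3250^0.81 = 699.2
v^0.47 = 18700^0.47 = 101.8
g^-0.24 = 3.7^-0.24 = 0.7305
(sin 80°)^0.5 = 0.9848^0.5 = 0.9924
D = 1.11 × 699.2 × 101.8 × 0.7305 × 0.9924 = 57277 m
   = 57.28 km

D ≈ 57.3 km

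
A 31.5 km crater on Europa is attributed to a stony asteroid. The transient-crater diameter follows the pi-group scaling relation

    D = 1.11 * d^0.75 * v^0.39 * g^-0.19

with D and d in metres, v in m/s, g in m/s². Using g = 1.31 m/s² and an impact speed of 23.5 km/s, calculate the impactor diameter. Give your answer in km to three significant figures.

d ≈ 4.94 km

Rearranging for d: d = [D / (1.11 · 23500^0.39 · 1.31^-0.19)]^(1/0.75).
D = 31500 m.
23500^0.39 = 50.67
1.31^-0.19 = 0.9500
Denominator = 1.11 × 50.67 × 0.9500 = 53.43
D / 53.43 = 31500 / 53.43 = 589.6
d = 589.6^(1/0.75) = 589.6^1.3333 = 4943 m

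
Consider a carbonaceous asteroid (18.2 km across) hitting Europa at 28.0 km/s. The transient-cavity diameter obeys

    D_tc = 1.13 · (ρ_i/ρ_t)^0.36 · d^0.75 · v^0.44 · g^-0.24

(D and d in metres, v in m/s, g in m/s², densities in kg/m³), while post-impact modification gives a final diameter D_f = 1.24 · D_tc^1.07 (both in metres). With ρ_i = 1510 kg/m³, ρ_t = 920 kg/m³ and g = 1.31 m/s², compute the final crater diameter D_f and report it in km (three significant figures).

In SI: d = 18200 m, v = 28000 m/s.
(ρ_i/ρ_t)^0.36 = (1510/920)^0.36 = 1.195
d^0.75 = 18200^0.75 = 1567
v^0.44 = 28000^0.44 = 90.52
g^-0.24 = 1.31^-0.24 = 0.9372
D_tc = 1.13 × 1.195 × 1567 × 90.52 × 0.9372 = 1.795 × 10^5 m
D_f = 1.24 × (1.795 × 10^5)^1.07 = 5.191 × 10^5 m
     = 519.1 km

D_f ≈ 519 km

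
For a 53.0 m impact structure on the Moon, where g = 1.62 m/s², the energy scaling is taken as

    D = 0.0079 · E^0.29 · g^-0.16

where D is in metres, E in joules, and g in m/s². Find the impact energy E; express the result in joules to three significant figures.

Rearranging: E = [D / (0.0079 · g^-0.16)]^(1/0.29).
g^-0.16 = 1.62^-0.16 = 0.9257
D / (0.0079 × 0.9257) = 53 / (7.313 × 10^-3) = 7.247 × 10^3
E = (7.247 × 10^3)^3.4483 = 2.046 × 10^13 J

E ≈ 2.05 × 10^13 J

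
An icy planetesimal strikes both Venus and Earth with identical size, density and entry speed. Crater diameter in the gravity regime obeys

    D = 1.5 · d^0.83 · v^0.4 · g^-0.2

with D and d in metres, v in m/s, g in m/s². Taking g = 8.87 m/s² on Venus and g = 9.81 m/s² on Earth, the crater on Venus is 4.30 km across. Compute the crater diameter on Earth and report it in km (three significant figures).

D ≈ 4.21 km

All impactor-dependent factors cancel in the ratio, leaving D_Earth/D_Venus = (g_Earth/g_Venus)^-0.2.
(9.81/8.87)^-0.2 = 1.106^-0.2 = 0.9801
D_Earth = 0.9801 × 4.30 km = 4.21 km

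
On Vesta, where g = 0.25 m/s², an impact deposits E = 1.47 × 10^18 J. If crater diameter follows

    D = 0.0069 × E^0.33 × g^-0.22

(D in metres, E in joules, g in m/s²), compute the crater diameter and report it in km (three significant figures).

E^0.33 = (1.47 × 10^18)^0.33 = 9.890 × 10^5
g^-0.22 = 0.25^-0.22 = 1.357
D = 0.0069 × 9.890 × 10^5 × 1.357 = 9260 m
   = 9.260 km

D ≈ 9.26 km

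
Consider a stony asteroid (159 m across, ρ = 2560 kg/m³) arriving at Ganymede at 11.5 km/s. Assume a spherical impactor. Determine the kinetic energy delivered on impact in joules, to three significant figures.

v = 11500 m/s.
Mass m = (π/6) ρ d³ = (π/6) × 2560 × (159)³ = 5.388 × 10^9 kg
E = ½ m v² = 0.5 × 5.388 × 10^9 × (11500)² = 3.563 × 10^17 J

E ≈ 3.56 × 10^17 J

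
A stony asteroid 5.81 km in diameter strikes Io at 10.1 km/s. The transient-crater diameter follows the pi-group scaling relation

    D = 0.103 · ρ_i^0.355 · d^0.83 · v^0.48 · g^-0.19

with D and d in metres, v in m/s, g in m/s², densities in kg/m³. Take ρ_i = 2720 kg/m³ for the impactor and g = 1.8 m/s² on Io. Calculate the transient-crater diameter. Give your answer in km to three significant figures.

In SI units: d = 5810 m, v = 10100 m/s.
ρ_i^0.355 = 2720^0.355 = 16.57
d^0.83 = 5810^0.83 = 1331
v^0.48 = 10100^0.48 = 83.57
g^-0.19 = 1.8^-0.19 = 0.8943
D = 0.103 × 16.57 × 1331 × 83.57 × 0.8943 = 1.698 × 10^5 m
   = 169.8 km

D ≈ 170 km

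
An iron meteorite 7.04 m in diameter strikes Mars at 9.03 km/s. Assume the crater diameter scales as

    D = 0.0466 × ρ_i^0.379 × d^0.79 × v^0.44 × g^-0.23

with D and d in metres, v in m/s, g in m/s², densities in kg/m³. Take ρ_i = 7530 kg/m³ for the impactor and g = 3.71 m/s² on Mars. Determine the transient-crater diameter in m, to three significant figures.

In SI units: v = 9030 m/s.
ρ_i^0.379 = 7530^0.379 = 29.46
d^0.79 = 7.04^0.79 = 4.673
v^0.44 = 9030^0.44 = 55.02
g^-0.23 = 3.71^-0.23 = 0.7397
D = 0.0466 × 29.46 × 4.673 × 55.02 × 0.7397 = 261.1 m

D ≈ 261 m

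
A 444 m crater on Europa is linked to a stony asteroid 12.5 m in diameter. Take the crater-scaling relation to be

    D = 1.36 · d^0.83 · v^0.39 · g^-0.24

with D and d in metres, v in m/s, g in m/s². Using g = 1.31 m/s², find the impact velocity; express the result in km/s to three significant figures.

Rearranging for v: v = [D / (1.36 · 12.5^0.83 · 1.31^-0.24)]^(1/0.39).
12.5^0.83 = 8.136
1.31^-0.24 = 0.9372
Denominator = 1.36 × 8.136 × 0.9372 = 10.37
D / 10.37 = 444 / 10.37 = 42.82
v = 42.82^(1/0.39) = 42.82^2.5641 = 15265 m/s

v ≈ 15.3 km/s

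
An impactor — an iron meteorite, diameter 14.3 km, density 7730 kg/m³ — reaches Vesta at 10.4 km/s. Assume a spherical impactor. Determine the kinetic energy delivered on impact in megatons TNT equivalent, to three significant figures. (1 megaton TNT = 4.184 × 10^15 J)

d = 14300 m; v = 10400 m/s.
Mass m = (π/6) ρ d³ = (π/6) × 7730 × (14300)³ = 1.184 × 10^16 kg
E = ½ m v² = 0.5 × 1.184 × 10^16 × (10400)² = 6.403 × 10^23 J
   = 6.403 × 10^23 / 4.184×10^15 = 1.530 × 10^8 Mt

E ≈ 1.53 × 10^8 Mt TNT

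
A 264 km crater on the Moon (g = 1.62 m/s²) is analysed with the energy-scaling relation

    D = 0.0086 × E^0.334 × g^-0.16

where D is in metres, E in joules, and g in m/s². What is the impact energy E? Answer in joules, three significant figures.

Rearranging: E = [D / (0.0086 · g^-0.16)]^(1/0.334).
D = 264000 m.
g^-0.16 = 1.62^-0.16 = 0.9257
D / (0.0086 × 0.9257) = 264000 / (7.961 × 10^-3) = 3.316 × 10^7
E = (3.316 × 10^7)^2.994 = 3.286 × 10^22 J

E ≈ 3.29 × 10^22 J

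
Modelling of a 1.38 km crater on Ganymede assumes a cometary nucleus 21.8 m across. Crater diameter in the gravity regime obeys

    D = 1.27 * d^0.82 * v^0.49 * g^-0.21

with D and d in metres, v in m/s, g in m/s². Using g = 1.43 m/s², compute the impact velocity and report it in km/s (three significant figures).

Rearranging for v: v = [D / (1.27 · 21.8^0.82 · 1.43^-0.21)]^(1/0.49).
D = 1380 m.
21.8^0.82 = 12.52
1.43^-0.21 = 0.9276
Denominator = 1.27 × 12.52 × 0.9276 = 14.75
D / 14.75 = 1380 / 14.75 = 93.56
v = 93.56^(1/0.49) = 93.56^2.0408 = 10534 m/s

v ≈ 10.5 km/s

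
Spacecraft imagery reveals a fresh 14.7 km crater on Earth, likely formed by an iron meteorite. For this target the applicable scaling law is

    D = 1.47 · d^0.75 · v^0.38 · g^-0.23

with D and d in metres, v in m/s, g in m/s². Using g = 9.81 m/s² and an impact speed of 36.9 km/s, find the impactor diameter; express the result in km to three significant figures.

Rearranging for d: d = [D / (1.47 · 36900^0.38 · 9.81^-0.23)]^(1/0.75).
D = 14700 m.
36900^0.38 = 54.38
9.81^-0.23 = 0.5914
Denominator = 1.47 × 54.38 × 0.5914 = 47.28
D / 47.28 = 14700 / 47.28 = 310.9
d = 310.9^(1/0.75) = 310.9^1.3333 = 2106 m

d ≈ 2.11 km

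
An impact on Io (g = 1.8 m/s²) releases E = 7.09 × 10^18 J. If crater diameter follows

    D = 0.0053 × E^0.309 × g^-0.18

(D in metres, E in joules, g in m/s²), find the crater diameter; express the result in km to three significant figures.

E^0.309 = (7.09 × 10^18)^0.309 = 6.681 × 10^5
g^-0.18 = 1.8^-0.18 = 0.8996
D = 0.0053 × 6.681 × 10^5 × 0.8996 = 3185 m
   = 3.185 km

D ≈ 3.19 km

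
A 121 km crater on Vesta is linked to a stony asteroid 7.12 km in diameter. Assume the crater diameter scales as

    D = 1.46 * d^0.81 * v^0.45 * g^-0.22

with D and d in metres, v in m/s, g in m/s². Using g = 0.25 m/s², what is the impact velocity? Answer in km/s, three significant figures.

Rearranging for v: v = [D / (1.46 · 7120^0.81 · 0.25^-0.22)]^(1/0.45).
D = 121000 m.
7120^0.81 = 1320
0.25^-0.22 = 1.357
Denominator = 1.46 × 1320 × 1.357 = 2615
D / 2615 = 121000 / 2615 = 46.27
v = 46.27^(1/0.45) = 46.27^2.2222 = 5019 m/s

v ≈ 5.02 km/s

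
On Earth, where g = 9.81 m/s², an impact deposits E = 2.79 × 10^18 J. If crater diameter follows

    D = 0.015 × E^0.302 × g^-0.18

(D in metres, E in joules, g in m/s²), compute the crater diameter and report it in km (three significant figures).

D ≈ 3.70 km

E^0.302 = (2.79 × 10^18)^0.302 = 3.720 × 10^5
g^-0.18 = 9.81^-0.18 = 0.6630
D = 0.015 × 3.720 × 10^5 × 0.6630 = 3700 m
   = 3.700 km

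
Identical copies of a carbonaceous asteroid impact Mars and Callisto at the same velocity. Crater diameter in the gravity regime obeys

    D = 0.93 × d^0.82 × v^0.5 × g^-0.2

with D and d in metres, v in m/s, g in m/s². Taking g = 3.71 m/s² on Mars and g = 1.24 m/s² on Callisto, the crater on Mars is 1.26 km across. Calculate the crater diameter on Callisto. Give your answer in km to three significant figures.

All impactor-dependent factors cancel in the ratio, leaving D_Callisto/D_Mars = (g_Callisto/g_Mars)^-0.2.
(1.24/3.71)^-0.2 = 0.3342^-0.2 = 1.245
D_Callisto = 1.245 × 1.26 km = 1.57 km

D ≈ 1.57 km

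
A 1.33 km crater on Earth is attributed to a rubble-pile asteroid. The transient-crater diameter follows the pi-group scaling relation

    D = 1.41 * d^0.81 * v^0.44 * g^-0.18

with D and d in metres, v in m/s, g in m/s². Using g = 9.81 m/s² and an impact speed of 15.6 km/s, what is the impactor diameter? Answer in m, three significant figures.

Rearranging for d: d = [D / (1.41 · 15600^0.44 · 9.81^-0.18)]^(1/0.81).
D = 1330 m.
15600^0.44 = 69.98
9.81^-0.18 = 0.6630
Denominator = 1.41 × 69.98 × 0.6630 = 65.42
D / 65.42 = 1330 / 65.42 = 20.33
d = 20.33^(1/0.81) = 20.33^1.2346 = 41.21 m

d ≈ 41.2 m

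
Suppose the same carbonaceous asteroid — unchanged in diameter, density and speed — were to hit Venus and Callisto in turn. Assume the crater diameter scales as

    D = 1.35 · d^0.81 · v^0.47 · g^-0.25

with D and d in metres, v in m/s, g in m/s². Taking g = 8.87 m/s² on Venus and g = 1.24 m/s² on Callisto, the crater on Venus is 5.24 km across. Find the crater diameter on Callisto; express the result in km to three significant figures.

All impactor-dependent factors cancel in the ratio, leaving D_Callisto/D_Venus = (g_Callisto/g_Venus)^-0.25.
(1.24/8.87)^-0.25 = 0.1398^-0.25 = 1.635
D_Callisto = 1.635 × 5.24 km = 8.57 km

D ≈ 8.57 km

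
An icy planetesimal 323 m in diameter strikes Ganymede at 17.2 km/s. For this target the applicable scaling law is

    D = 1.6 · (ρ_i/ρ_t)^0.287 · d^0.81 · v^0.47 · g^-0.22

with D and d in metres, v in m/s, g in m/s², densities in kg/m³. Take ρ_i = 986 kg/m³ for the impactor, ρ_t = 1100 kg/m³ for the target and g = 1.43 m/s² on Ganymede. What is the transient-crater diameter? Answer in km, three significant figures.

In SI units: v = 17200 m/s.
(ρ_i/ρ_t)^0.287 = (986/1100)^0.287 = 0.9691
d^0.81 = 323^0.81 = 107.8
v^0.47 = 17200^0.47 = 97.88
g^-0.22 = 1.43^-0.22 = 0.9243
D = 1.6 × 0.9691 × 107.8 × 97.88 × 0.9243 = 15122 m
   = 15.12 km

D ≈ 15.1 km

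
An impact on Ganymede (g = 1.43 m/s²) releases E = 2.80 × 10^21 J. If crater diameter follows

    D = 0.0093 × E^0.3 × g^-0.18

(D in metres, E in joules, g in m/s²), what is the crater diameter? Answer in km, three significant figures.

E^0.3 = (2.80 × 10^21)^0.3 = 2.717 × 10^6
g^-0.18 = 1.43^-0.18 = 0.9376
D = 0.0093 × 2.717 × 10^6 × 0.9376 = 23691 m
   = 23.69 km

D ≈ 23.7 km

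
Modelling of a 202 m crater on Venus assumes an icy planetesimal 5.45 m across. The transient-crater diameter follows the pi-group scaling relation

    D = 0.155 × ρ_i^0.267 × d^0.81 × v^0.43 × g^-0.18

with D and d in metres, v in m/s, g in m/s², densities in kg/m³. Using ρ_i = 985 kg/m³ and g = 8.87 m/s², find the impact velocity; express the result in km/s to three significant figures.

v ≈ 24.8 km/s

Rearranging for v: v = [D / (0.155 · 985^0.267 · 5.45^0.81 · 8.87^-0.18)]^(1/0.43).
985^0.267 = 6.299
5.45^0.81 = 3.949
8.87^-0.18 = 0.6751
Denominator = 0.155 × 6.299 × 3.949 × 0.6751 = 2.603
D / 2.603 = 202 / 2.603 = 77.60
v = 77.60^(1/0.43) = 77.60^2.3256 = 24835 m/s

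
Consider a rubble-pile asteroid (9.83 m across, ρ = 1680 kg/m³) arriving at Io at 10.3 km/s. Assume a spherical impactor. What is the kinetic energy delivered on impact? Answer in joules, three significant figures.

E ≈ 4.43 × 10^13 J

v = 10300 m/s.
Mass m = (π/6) ρ d³ = (π/6) × 1680 × (9.83)³ = 8.355 × 10^5 kg
E = ½ m v² = 0.5 × 8.355 × 10^5 × (10300)² = 4.432 × 10^13 J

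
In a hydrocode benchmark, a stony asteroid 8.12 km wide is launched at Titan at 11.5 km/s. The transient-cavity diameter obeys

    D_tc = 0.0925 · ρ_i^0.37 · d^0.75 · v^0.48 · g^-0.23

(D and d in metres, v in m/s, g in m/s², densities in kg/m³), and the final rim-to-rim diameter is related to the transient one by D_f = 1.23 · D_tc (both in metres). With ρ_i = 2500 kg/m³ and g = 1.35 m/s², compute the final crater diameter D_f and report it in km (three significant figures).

In SI: d = 8120 m, v = 11500 m/s.
ρ_i^0.37 = 2500^0.37 = 18.08
d^0.75 = 8120^0.75 = 855.4
v^0.48 = 11500^0.48 = 88.95
g^-0.23 = 1.35^-0.23 = 0.9333
D_tc = 0.0925 × 18.08 × 855.4 × 88.95 × 0.9333 = 1.188 × 10^5 m
D_f = 1.23 × 1.188 × 10^5 = 1.461 × 10^5 m
     = 146.1 km

D_f ≈ 146 km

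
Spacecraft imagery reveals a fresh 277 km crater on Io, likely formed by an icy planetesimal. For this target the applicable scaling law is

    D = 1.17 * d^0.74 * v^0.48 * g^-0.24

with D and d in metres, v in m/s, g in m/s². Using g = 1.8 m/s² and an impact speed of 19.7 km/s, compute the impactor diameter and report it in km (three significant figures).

Rearranging for d: d = [D / (1.17 · 19700^0.48 · 1.8^-0.24)]^(1/0.74).
D = 277000 m.
19700^0.48 = 115.2
1.8^-0.24 = 0.8684
Denominator = 1.17 × 115.2 × 0.8684 = 117.0
D / 117.0 = 277000 / 117.0 = 2368
d = 2368^(1/0.74) = 2368^1.3514 = 36319 m

d ≈ 36.3 km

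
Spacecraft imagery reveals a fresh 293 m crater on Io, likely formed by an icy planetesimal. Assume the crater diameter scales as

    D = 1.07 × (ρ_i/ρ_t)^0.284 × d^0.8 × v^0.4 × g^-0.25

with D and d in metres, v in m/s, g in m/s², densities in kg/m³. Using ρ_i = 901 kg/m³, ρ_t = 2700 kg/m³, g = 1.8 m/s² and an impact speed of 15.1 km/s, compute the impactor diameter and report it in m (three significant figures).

Rearranging for d: d = [D / (1.07 · (901/2700)^0.284 · 15100^0.4 · 1.8^-0.25)]^(1/0.8).
(901/2700)^0.284 = 0.7322
15100^0.4 = 46.95
1.8^-0.25 = 0.8633
Denominator = 1.07 × 0.7322 × 46.95 × 0.8633 = 31.75
D / 31.75 = 293 / 31.75 = 9.228
d = 9.228^(1/0.8) = 9.228^1.25 = 16.08 m

d ≈ 16.1 m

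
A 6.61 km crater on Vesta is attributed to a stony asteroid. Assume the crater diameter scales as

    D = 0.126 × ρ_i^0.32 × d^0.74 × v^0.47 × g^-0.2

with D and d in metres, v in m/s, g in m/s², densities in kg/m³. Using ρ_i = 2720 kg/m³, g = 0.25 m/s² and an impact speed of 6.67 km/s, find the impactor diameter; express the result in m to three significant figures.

d ≈ 200 m

Rearranging for d: d = [D / (0.126 · 2720^0.32 · 6670^0.47 · 0.25^-0.2)]^(1/0.74).
D = 6610 m.
2720^0.32 = 12.56
6670^0.47 = 62.71
0.25^-0.2 = 1.320
Denominator = 0.126 × 12.56 × 62.71 × 1.320 = 131.0
D / 131.0 = 6610 / 131.0 = 50.46
d = 50.46^(1/0.74) = 50.46^1.3514 = 200.2 m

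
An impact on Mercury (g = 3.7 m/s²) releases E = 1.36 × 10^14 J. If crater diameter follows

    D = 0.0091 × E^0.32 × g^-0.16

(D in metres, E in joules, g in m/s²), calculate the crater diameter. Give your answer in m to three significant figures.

E^0.32 = (1.36 × 10^14)^0.32 = 3.332 × 10^4
g^-0.16 = 3.7^-0.16 = 0.8111
D = 0.0091 × 3.332 × 10^4 × 0.8111 = 245.9 m

D ≈ 246 m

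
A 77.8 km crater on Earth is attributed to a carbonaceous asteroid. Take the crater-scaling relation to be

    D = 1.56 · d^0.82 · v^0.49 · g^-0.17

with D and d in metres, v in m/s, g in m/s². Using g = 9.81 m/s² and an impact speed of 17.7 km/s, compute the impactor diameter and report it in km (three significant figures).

d ≈ 2.49 km

Rearranging for d: d = [D / (1.56 · 17700^0.49 · 9.81^-0.17)]^(1/0.82).
D = 77800 m.
17700^0.49 = 120.6
9.81^-0.17 = 0.6783
Denominator = 1.56 × 120.6 × 0.6783 = 127.6
D / 127.6 = 77800 / 127.6 = 609.7
d = 609.7^(1/0.82) = 609.7^1.2195 = 2491 m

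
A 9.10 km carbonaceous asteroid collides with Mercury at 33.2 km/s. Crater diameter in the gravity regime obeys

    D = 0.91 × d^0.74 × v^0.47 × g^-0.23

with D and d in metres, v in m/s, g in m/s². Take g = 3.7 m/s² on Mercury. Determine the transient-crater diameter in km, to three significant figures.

In SI units: d = 9100 m, v = 33200 m/s.
d^0.74 = 9100^0.74 = 850.5
v^0.47 = 33200^0.47 = 133.3
g^-0.23 = 3.7^-0.23 = 0.7401
D = 0.91 × 850.5 × 133.3 × 0.7401 = 76355 m
   = 76.35 km

D ≈ 76.4 km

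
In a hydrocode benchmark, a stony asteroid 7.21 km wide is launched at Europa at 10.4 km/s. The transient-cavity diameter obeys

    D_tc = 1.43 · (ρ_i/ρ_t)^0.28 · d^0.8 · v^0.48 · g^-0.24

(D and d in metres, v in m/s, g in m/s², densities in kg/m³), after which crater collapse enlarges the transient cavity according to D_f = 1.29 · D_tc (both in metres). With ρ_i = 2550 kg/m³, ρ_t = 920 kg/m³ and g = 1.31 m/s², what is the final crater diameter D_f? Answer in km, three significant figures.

In SI: d = 7210 m, v = 10400 m/s.
(ρ_i/ρ_t)^0.28 = (2550/920)^0.28 = 1.330
d^0.8 = 7210^0.8 = 1220
v^0.48 = 10400^0.48 = 84.76
g^-0.24 = 1.31^-0.24 = 0.9372
D_tc = 1.43 × 1.330 × 1220 × 84.76 × 0.9372 = 1.843 × 10^5 m
D_f = 1.29 × 1.843 × 10^5 = 2.377 × 10^5 m
     = 237.7 km

D_f ≈ 238 km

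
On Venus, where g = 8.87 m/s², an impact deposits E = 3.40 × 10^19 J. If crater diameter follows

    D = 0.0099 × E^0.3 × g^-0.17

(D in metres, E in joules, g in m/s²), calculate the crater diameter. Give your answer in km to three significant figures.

E^0.3 = (3.40 × 10^19)^0.3 = 7.235 × 10^5
g^-0.17 = 8.87^-0.17 = 0.6900
D = 0.0099 × 7.235 × 10^5 × 0.6900 = 4942 m
   = 4.942 km

D ≈ 4.94 km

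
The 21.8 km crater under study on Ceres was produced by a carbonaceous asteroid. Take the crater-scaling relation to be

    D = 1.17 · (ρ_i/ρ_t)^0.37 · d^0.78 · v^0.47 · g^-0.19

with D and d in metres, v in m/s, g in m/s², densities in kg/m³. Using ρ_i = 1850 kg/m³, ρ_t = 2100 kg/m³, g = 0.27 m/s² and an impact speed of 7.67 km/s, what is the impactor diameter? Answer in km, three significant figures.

Rearranging for d: d = [D / (1.17 · (1850/2100)^0.37 · 7670^0.47 · 0.27^-0.19)]^(1/0.78).
D = 21800 m.
(1850/2100)^0.37 = 0.9542
7670^0.47 = 66.97
0.27^-0.19 = 1.282
Denominator = 1.17 × 0.9542 × 66.97 × 1.282 = 95.85
D / 95.85 = 21800 / 95.85 = 227.4
d = 227.4^(1/0.78) = 227.4^1.2821 = 1051 m

d ≈ 1.05 km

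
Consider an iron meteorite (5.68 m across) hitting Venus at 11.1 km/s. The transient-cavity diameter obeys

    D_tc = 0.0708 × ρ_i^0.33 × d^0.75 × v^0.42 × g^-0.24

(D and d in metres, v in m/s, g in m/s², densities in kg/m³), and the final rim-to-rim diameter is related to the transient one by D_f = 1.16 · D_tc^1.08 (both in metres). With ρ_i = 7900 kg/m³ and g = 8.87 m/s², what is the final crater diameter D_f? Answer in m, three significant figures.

D_f ≈ 258 m

v = 11100 m/s.
ρ_i^0.33 = 7900^0.33 = 19.33
d^0.75 = 5.68^0.75 = 3.679
v^0.42 = 11100^0.42 = 50.01
g^-0.24 = 8.87^-0.24 = 0.5922
D_tc = 0.0708 × 19.33 × 3.679 × 50.01 × 0.5922 = 149.1 m
D_f = 1.16 × (149.1)^1.08 = 258.1 m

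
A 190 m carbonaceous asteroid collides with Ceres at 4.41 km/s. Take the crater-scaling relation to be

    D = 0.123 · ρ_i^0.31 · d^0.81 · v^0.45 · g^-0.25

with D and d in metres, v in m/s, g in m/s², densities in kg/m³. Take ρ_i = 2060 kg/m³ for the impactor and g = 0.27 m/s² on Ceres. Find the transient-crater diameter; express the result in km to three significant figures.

D ≈ 5.56 km

In SI units: v = 4410 m/s.
ρ_i^0.31 = 2060^0.31 = 10.65
d^0.81 = 190^0.81 = 70.11
v^0.45 = 4410^0.45 = 43.65
g^-0.25 = 0.27^-0.25 = 1.387
D = 0.123 × 10.65 × 70.11 × 43.65 × 1.387 = 5560 m
   = 5.560 km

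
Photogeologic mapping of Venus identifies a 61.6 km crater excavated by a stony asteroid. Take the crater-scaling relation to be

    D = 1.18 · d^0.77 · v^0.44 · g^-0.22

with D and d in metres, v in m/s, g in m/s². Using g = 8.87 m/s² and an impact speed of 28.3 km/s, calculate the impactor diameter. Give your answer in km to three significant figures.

d ≈ 7.14 km

Rearranging for d: d = [D / (1.18 · 28300^0.44 · 8.87^-0.22)]^(1/0.77).
D = 61600 m.
28300^0.44 = 90.95
8.87^-0.22 = 0.6187
Denominator = 1.18 × 90.95 × 0.6187 = 66.40
D / 66.40 = 61600 / 66.40 = 927.7
d = 927.7^(1/0.77) = 927.7^1.2987 = 7141 m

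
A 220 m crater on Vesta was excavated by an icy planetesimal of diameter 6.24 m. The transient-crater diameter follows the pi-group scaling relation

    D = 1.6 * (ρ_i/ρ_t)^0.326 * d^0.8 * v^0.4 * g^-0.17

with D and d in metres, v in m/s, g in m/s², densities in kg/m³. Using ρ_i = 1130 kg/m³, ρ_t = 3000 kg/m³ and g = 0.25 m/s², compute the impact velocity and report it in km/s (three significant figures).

v ≈ 7.00 km/s

Rearranging for v: v = [D / (1.6 · (1130/3000)^0.326 · 6.24^0.8 · 0.25^-0.17)]^(1/0.4).
(1130/3000)^0.326 = 0.7274
6.24^0.8 = 4.327
0.25^-0.17 = 1.266
Denominator = 1.6 × 0.7274 × 4.327 × 1.266 = 6.375
D / 6.375 = 220 / 6.375 = 34.51
v = 34.51^(1/0.4) = 34.51^2.5 = 6996 m/s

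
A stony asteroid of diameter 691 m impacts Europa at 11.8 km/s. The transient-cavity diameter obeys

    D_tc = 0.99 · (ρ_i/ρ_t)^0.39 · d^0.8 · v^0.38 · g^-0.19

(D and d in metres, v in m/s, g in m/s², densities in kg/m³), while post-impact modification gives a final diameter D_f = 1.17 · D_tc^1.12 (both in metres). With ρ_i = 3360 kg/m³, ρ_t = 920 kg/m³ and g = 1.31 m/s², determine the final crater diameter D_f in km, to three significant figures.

v = 11800 m/s.
(ρ_i/ρ_t)^0.39 = (3360/920)^0.39 = 1.657
d^0.8 = 691^0.8 = 186.9
v^0.38 = 11800^0.38 = 35.26
g^-0.19 = 1.31^-0.19 = 0.9500
D_tc = 0.99 × 1.657 × 186.9 × 35.26 × 0.9500 = 10270 m
D_f = 1.17 × (10270)^1.12 = 36404 m
     = 36.40 km

D_f ≈ 36.4 km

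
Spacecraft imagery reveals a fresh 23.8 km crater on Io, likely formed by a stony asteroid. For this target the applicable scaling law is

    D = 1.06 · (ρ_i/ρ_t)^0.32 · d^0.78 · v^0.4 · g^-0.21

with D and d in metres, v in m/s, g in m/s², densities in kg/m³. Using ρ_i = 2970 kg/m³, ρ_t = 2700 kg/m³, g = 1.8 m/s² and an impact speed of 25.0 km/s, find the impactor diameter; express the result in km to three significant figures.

Rearranging for d: d = [D / (1.06 · (2970/2700)^0.32 · 25000^0.4 · 1.8^-0.21)]^(1/0.78).
D = 23800 m.
(2970/2700)^0.32 = 1.031
25000^0.4 = 57.43
1.8^-0.21 = 0.8839
Denominator = 1.06 × 1.031 × 57.43 × 0.8839 = 55.48
D / 55.48 = 23800 / 55.48 = 429.0
d = 429.0^(1/0.78) = 429.0^1.2821 = 2372 m

d ≈ 2.37 km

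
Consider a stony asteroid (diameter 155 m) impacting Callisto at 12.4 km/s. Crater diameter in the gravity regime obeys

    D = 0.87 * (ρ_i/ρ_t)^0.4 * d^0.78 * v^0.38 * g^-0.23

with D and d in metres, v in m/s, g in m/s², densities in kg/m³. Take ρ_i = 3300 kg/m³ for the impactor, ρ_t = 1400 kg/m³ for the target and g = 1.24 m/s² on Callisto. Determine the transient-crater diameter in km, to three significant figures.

In SI units: v = 12400 m/s.
(ρ_i/ρ_t)^0.4 = (3300/1400)^0.4 = 1.409
d^0.78 = 155^0.78 = 51.10
v^0.38 = 12400^0.38 = 35.93
g^-0.23 = 1.24^-0.23 = 0.9517
D = 0.87 × 1.409 × 51.10 × 35.93 × 0.9517 = 2142 m
   = 2.142 km

D ≈ 2.14 km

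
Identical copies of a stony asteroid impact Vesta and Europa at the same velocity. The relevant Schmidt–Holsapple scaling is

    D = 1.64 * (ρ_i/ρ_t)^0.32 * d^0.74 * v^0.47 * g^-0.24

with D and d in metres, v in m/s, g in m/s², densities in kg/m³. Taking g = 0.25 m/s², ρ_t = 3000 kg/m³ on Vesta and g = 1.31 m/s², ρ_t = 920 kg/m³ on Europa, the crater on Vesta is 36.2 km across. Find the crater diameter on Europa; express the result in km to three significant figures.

The impactor-only factors (d, v, ρ_i) cancel in the ratio, leaving D_Europa/D_Vesta = (g_Europa/g_Vesta)^-0.24 · (ρ_t,Vesta/ρ_t,Europa)^0.32.
(1.31/0.25)^-0.24 = 5.240^-0.24 = 0.6720
(3000/920)^0.32 = 3.261^0.32 = 1.460
Ratio = 0.6720 × 1.460 = 0.9811
D_Europa = 0.9811 × 36.2 km = 35.5 km

D ≈ 35.5 km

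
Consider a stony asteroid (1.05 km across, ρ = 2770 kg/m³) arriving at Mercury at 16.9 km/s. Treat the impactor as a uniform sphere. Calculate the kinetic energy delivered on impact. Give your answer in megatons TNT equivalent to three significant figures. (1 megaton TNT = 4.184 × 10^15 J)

d = 1050 m; v = 16900 m/s.
Mass m = (π/6) ρ d³ = (π/6) × 2770 × (1050)³ = 1.679 × 10^12 kg
E = ½ m v² = 0.5 × 1.679 × 10^12 × (16900)² = 2.398 × 10^20 J
   = 2.398 × 10^20 / 4.184×10^15 = 57314 Mt

E ≈ 57300 Mt TNT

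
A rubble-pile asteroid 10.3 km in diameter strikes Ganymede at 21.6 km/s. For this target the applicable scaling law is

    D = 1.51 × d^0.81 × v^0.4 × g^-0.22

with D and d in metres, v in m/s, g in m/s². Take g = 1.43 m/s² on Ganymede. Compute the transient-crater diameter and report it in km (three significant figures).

In SI units: d = 10300 m, v = 21600 m/s.
d^0.81 = 10300^0.81 = 1780
v^0.4 = 21600^0.4 = 54.17
g^-0.22 = 1.43^-0.22 = 0.9243
D = 1.51 × 1780 × 54.17 × 0.9243 = 1.346 × 10^5 m
   = 134.6 km

D ≈ 135 km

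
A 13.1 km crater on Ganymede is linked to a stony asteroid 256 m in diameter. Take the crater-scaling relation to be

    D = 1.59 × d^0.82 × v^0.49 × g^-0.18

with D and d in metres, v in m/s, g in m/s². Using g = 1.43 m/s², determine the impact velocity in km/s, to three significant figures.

v ≈ 10.4 km/s

Rearranging for v: v = [D / (1.59 · 256^0.82 · 1.43^-0.18)]^(1/0.49).
D = 13100 m.
256^0.82 = 94.35
1.43^-0.18 = 0.9376
Denominator = 1.59 × 94.35 × 0.9376 = 140.7
D / 140.7 = 13100 / 140.7 = 93.11
v = 93.11^(1/0.49) = 93.11^2.0408 = 10431 m/s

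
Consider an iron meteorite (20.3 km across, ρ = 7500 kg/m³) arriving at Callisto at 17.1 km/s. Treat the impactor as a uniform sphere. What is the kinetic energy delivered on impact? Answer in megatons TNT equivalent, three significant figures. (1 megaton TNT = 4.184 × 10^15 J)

d = 20300 m; v = 17100 m/s.
Mass m = (π/6) ρ d³ = (π/6) × 7500 × (20300)³ = 3.285 × 10^16 kg
E = ½ m v² = 0.5 × 3.285 × 10^16 × (17100)² = 4.803 × 10^24 J
   = 4.803 × 10^24 / 4.184×10^15 = 1.148 × 10^9 Mt

E ≈ 1.15 × 10^9 Mt TNT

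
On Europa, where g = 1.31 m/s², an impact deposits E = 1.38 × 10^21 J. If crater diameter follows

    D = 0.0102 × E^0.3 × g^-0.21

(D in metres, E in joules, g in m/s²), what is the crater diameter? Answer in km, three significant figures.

E^0.3 = (1.38 × 10^21)^0.3 = 2.198 × 10^6
g^-0.21 = 1.31^-0.21 = 0.9449
D = 0.0102 × 2.198 × 10^6 × 0.9449 = 21184 m
   = 21.18 km

D ≈ 21.2 km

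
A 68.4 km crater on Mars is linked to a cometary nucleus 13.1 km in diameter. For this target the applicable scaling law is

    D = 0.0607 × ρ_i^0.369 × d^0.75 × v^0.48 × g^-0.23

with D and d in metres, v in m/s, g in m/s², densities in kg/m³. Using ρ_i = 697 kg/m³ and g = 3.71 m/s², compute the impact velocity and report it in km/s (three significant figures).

v ≈ 18.3 km/s

Rearranging for v: v = [D / (0.0607 · 697^0.369 · 13100^0.75 · 3.71^-0.23)]^(1/0.48).
D = 68400 m.
697^0.369 = 11.20
13100^0.75 = 1224
3.71^-0.23 = 0.7397
Denominator = 0.0607 × 11.20 × 1224 × 0.7397 = 615.5
D / 615.5 = 68400 / 615.5 = 111.1
v = 111.1^(1/0.48) = 111.1^2.0833 = 18274 m/s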